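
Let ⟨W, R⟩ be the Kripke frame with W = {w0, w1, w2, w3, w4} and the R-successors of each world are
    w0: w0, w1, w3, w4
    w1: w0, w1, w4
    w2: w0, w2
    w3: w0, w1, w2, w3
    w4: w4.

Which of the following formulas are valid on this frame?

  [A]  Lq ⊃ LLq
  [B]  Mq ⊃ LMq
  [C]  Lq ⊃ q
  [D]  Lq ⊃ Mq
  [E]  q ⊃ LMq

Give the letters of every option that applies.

R is reflexive: each world relates to itself.
R is not symmetric: w0 R w4 but not w4 R w0.
R is not transitive: w0 R w3 and w3 R w2 but not w0 R w2.
R is not euclidean: w0 R w1 and w0 R w3 but not w1 R w3.
R is serial: every world has an R-successor.
(A) Lq ⊃ LLq is axiom 4, which corresponds to transitivity. R is not transitive — not valid.
(B) axiom 5: valid iff R is euclidean. R is not euclidean — not valid.
(C) Lq ⊃ q is axiom T, which corresponds to reflexivity. R is reflexive — valid.
(D) axiom D: valid iff R is serial. R is serial — valid.
(E) q ⊃ LMq is axiom B, which corresponds to symmetry. R is not symmetric — not valid.

C, D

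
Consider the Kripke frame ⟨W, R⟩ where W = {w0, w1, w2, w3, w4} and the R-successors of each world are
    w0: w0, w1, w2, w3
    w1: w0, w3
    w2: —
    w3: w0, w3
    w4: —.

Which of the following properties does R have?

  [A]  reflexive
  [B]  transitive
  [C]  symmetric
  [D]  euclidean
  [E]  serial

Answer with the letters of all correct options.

(A) not reflexive: not w1 R w1.
(B) not transitive: w1 R w0 and w0 R w1 but not w1 R w1.
(C) not symmetric: w0 R w2 but not w2 R w0.
(D) not euclidean: w0 R w1 and w0 R w2 but not w1 R w2.
(E) not serial: w2 has no R-successor.

none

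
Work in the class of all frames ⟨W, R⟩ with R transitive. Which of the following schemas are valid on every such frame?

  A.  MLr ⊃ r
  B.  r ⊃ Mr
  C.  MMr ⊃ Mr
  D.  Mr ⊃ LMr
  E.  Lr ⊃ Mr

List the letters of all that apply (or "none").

C

(A) MLr ⊃ r is the dual of axiom B; it is valid on a frame exactly when R is symmetric. Such an R need not be symmetric, so not valid.
(B) r ⊃ Mr (the dual of axiom T) characterises the reflexive frames. Such an R need not be reflexive — not valid.
(C) MMr ⊃ Mr is the dual of axiom 4, which corresponds to transitivity. Every such R is transitive — valid.
(D) Mr ⊃ LMr (axiom 5) characterises the euclidean frames. Such an R need not be euclidean — not valid.
(E) Lr ⊃ Mr (axiom D) characterises the serial frames. Such an R need not be serial — not valid.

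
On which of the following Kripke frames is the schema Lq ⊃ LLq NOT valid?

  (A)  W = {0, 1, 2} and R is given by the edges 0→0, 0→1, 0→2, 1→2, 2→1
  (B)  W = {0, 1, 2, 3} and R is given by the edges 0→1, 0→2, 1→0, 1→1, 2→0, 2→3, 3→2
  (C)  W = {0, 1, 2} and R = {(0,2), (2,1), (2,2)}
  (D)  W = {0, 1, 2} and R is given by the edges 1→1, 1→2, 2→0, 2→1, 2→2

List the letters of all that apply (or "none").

The schema Lq ⊃ LLq is axiom 4; it is valid on a frame iff R is transitive.
(A) R is not transitive (1 R 2 and 2 R 1 but not 1 R 1), so the schema fails here.
(B) R is not transitive (0 R 1 and 1 R 0 but not 0 R 0), so the schema fails here.
(C) R is not transitive (0 R 2 and 2 R 1 but not 0 R 1), so the schema fails here.
(D) R is not transitive (1 R 2 and 2 R 0 but not 1 R 0), so the schema fails here.

A, B, C, D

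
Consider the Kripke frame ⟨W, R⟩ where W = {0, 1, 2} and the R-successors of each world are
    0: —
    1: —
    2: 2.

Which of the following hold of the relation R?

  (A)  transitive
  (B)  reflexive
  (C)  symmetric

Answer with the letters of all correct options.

(A) transitive: R is closed under composition.
(B) not reflexive: not 0 R 0.
(C) symmetric: every R-edge is matched by its reverse.

A, C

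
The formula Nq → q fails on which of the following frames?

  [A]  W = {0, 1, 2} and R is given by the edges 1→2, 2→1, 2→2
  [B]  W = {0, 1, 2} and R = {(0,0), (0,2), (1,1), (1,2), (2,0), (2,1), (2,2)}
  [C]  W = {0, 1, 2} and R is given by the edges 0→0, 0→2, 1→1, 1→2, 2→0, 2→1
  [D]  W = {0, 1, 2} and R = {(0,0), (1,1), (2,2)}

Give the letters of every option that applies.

A, C

The schema Nq → q is axiom T; it is valid on a frame iff R is reflexive.
(A) R is not reflexive (not 0 R 0), so the schema fails here.
(B) R is reflexive (each world relates to itself), so the schema is valid here.
(C) R is not reflexive (not 2 R 2), so the schema fails here.
(D) R is reflexive (each world relates to itself), so the schema is valid here.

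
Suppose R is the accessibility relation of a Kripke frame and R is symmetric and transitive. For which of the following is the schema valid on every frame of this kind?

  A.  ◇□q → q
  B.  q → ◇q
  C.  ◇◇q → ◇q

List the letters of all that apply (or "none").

A symmetric transitive relation is euclidean (uRv and uRw give vRu by symmetry, then vRw by transitivity).
(A) the dual of axiom B: valid iff R is symmetric. Every such R is symmetric — valid.
(B) the dual of axiom T: valid iff R is reflexive. Such an R need not be reflexive — not valid.
(C) ◇◇q → ◇q is the dual of axiom 4, which corresponds to transitivity. Every such R is transitive — valid.

A, C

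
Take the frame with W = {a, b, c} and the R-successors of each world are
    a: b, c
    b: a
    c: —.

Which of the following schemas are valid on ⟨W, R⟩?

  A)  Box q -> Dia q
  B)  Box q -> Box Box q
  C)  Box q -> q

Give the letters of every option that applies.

R is not reflexive: not a R a.
R is not transitive: a R b and b R a but not a R a.
R is not serial: c has no R-successor.
(A) axiom D: valid iff R is serial. R is not serial — not valid.
(B) Box q -> Box Box q (axiom 4) characterises the transitive frames. R is not transitive — not valid.
(C) Box q -> q (axiom T) characterises the reflexive frames. R is not reflexive — not valid.

none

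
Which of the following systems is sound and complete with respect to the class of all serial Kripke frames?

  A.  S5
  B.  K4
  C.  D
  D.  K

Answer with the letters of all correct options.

(A) S5 is determined by the class of reflexive, symmetric, and transitive frames.
(B) K4 is determined by the class of transitive frames.
(C) D is determined by exactly this class.
(D) K is determined by the class of arbitrary frames.

C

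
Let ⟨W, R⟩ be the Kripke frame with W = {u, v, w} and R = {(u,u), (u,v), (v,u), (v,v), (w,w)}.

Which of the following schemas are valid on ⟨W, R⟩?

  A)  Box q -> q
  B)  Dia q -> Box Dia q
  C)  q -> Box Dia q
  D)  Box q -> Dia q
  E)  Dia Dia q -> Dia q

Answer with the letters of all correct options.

R is reflexive: each world relates to itself.
R is symmetric: every R-edge is matched by its reverse.
R is transitive: R is closed under composition.
R is euclidean: any two R-successors of the same world are R-related.
R is serial: every world has an R-successor.
(A) Box q -> q is axiom T, which corresponds to reflexivity. R is reflexive — valid.
(B) Dia q -> Box Dia q is axiom 5; it is valid on a frame exactly when R is euclidean. R is euclidean, so valid.
(C) q -> Box Dia q is axiom B, which corresponds to symmetry. R is symmetric — valid.
(D) axiom D: valid iff R is serial. R is serial — valid.
(E) Dia Dia q -> Dia q is the dual of axiom 4, which corresponds to transitivity. R is transitive — valid.

A, B, C, D, E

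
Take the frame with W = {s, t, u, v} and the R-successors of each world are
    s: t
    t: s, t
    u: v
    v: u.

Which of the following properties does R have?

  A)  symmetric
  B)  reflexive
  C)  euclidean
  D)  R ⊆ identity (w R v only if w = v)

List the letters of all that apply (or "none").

A

(A) symmetric: every R-edge is matched by its reverse.
(B) not reflexive: not s R s.
(C) not euclidean: t R s and t R s but not s R s.
(D) not ⊆ identity: s R t with s ≠ t.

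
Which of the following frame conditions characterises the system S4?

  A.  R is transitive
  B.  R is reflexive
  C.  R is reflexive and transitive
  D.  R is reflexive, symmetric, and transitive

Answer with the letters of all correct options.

C

(A) this class determines K4, not S4.
(B) this class determines T (= KT), not S4.
(C) S4 is sound and complete for exactly this class.
(D) this class determines S5, not S4.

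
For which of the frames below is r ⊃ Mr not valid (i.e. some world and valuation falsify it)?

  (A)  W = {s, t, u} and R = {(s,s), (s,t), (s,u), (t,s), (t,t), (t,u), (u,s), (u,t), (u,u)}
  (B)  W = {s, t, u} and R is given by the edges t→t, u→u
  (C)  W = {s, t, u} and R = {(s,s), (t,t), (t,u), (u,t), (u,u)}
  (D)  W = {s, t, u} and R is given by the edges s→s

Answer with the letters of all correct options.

B, D

The schema r ⊃ Mr is the dual of axiom T; it is valid on a frame iff R is reflexive.
(A) R is reflexive (each world relates to itself), so the schema is valid here.
(B) R is not reflexive (not s R s), so the schema fails here.
(C) R is reflexive (each world relates to itself), so the schema is valid here.
(D) R is not reflexive (not t R t), so the schema fails here.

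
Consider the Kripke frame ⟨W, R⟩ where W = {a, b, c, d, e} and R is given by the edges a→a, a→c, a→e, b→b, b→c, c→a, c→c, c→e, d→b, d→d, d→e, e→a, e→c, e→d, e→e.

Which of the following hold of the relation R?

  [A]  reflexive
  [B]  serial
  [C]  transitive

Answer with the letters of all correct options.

A, B

(A) reflexive: each world relates to itself.
(B) serial: every world has an R-successor.
(C) not transitive: a R e and e R d but not a R d.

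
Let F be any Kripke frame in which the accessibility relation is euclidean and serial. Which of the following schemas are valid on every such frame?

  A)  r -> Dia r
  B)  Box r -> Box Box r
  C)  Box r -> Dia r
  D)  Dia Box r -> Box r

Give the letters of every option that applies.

(A) r -> Dia r is the dual of axiom T; it is valid on a frame exactly when R is reflexive. Such an R need not be reflexive, so not valid.
(B) Box r -> Box Box r is axiom 4, which corresponds to transitivity. Such an R need not be transitive — not valid.
(C) axiom D: valid iff R is serial. Every such R is serial — valid.
(D) Dia Box r -> Box r is the dual of axiom 5; it is valid on a frame exactly when R is euclidean. Every such R is euclidean, so valid.

C, D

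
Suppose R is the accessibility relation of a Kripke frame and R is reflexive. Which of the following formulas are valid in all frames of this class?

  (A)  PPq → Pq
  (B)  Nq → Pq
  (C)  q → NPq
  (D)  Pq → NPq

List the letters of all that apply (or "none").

A reflexive relation is serial.
(A) PPq → Pq (the dual of axiom 4) characterises the transitive frames. Such an R need not be transitive — not valid.
(B) Nq → Pq is axiom D, which corresponds to seriality. Every such R is serial — valid.
(C) axiom B: valid iff R is symmetric. Such an R need not be symmetric — not valid.
(D) Pq → NPq is axiom 5, which corresponds to the euclidean property. Such an R need not be euclidean — not valid.

B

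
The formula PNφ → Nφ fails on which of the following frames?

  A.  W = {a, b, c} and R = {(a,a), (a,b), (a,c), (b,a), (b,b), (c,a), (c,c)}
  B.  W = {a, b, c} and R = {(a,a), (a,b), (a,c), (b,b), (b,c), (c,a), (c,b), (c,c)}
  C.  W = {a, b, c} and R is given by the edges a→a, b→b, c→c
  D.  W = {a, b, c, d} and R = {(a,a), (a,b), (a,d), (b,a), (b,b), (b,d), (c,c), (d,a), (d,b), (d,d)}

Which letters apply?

A, B

The schema PNφ → Nφ is the dual of axiom 5; it is valid on a frame iff R is euclidean.
(A) R is not euclidean (a R b and a R c but not b R c), so the schema fails here.
(B) R is not euclidean (a R b and a R a but not b R a), so the schema fails here.
(C) R is euclidean (any two R-successors of the same world are R-related), so the schema is valid here.
(D) R is euclidean (any two R-successors of the same world are R-related), so the schema is valid here.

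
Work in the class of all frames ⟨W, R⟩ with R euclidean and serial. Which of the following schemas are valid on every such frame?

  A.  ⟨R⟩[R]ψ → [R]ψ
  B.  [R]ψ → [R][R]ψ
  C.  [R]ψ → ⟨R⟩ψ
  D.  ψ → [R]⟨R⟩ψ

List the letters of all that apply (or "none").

A, C

(A) ⟨R⟩[R]ψ → [R]ψ is the dual of axiom 5, which corresponds to the euclidean property. Every such R is euclidean — valid.
(B) axiom 4: valid iff R is transitive. Such an R need not be transitive — not valid.
(C) [R]ψ → ⟨R⟩ψ is axiom D; it is valid on a frame exactly when R is serial. Every such R is serial, so valid.
(D) ψ → [R]⟨R⟩ψ is axiom B, which corresponds to symmetry. Such an R need not be symmetric — not valid.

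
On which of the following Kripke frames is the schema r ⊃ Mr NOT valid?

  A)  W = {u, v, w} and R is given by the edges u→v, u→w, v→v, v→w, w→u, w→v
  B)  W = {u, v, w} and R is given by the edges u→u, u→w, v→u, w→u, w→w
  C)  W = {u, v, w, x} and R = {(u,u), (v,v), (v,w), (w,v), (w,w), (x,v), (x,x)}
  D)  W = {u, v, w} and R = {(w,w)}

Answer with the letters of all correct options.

The schema r ⊃ Mr is the dual of axiom T; it is valid on a frame iff R is reflexive.
(A) R is not reflexive (not u R u), so the schema fails here.
(B) R is not reflexive (not v R v), so the schema fails here.
(C) R is reflexive (each world relates to itself), so the schema is valid here.
(D) R is not reflexive (not u R u), so the schema fails here.

A, B, D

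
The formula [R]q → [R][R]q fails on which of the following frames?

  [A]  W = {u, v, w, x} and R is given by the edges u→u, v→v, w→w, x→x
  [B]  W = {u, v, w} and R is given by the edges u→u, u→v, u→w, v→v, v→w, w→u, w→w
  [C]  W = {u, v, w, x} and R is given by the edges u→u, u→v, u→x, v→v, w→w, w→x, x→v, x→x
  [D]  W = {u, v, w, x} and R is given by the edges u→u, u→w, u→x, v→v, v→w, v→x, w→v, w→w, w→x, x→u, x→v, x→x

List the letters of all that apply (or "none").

B, C, D

The schema [R]q → [R][R]q is axiom 4; it is valid on a frame iff R is transitive.
(A) R is transitive (R is closed under composition), so the schema is valid here.
(B) R is not transitive (v R w and w R u but not v R u), so the schema fails here.
(C) R is not transitive (w R x and x R v but not w R v), so the schema fails here.
(D) R is not transitive (u R w and w R v but not u R v), so the schema fails here.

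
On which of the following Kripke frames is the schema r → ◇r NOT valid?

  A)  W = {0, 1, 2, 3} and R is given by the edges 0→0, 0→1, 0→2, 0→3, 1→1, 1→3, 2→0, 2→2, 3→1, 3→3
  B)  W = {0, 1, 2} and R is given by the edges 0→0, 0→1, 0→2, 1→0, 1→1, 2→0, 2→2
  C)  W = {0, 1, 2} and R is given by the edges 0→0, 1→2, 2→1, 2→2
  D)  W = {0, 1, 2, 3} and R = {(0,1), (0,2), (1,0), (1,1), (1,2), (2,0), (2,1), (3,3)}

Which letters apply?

The schema r → ◇r is the dual of axiom T; it is valid on a frame iff R is reflexive.
(A) R is reflexive (each world relates to itself), so the schema is valid here.
(B) R is reflexive (each world relates to itself), so the schema is valid here.
(C) R is not reflexive (not 1 R 1), so the schema fails here.
(D) R is not reflexive (not 0 R 0), so the schema fails here.

C, D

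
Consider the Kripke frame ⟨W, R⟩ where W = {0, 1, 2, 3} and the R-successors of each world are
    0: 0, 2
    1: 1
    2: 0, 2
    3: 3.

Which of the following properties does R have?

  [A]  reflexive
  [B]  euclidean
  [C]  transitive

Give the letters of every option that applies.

(A) reflexive: each world relates to itself.
(B) euclidean: any two R-successors of the same world are R-related.
(C) transitive: R is closed under composition.

A, B, C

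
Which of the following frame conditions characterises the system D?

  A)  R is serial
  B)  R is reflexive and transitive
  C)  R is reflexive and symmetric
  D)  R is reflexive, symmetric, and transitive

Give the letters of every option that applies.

A

(A) D is sound and complete for exactly this class.
(B) this class determines S4, not D.
(C) this class determines B (= KTB), not D.
(D) this class determines S5, not D.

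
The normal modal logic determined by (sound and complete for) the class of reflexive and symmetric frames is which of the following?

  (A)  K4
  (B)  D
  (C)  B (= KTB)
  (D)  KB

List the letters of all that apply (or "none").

(A) K4 is determined by the class of transitive frames.
(B) D is determined by the class of serial frames.
(C) B (= KTB) is determined by exactly this class.
(D) KB is determined by the class of symmetric frames.

C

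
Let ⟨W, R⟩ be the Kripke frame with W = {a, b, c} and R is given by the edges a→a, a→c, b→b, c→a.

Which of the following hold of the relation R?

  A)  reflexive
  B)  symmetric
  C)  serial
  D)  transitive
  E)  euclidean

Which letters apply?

B, C

(A) not reflexive: not c R c.
(B) symmetric: every R-edge is matched by its reverse.
(C) serial: every world has an R-successor.
(D) not transitive: c R a and a R c but not c R c.
(E) not euclidean: a R c and a R c but not c R c.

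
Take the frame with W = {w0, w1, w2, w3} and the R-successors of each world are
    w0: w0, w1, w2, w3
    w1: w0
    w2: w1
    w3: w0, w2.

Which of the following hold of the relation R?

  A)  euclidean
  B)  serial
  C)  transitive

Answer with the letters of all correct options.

(A) not euclidean: w0 R w1 and w0 R w2 but not w1 R w2.
(B) serial: every world has an R-successor.
(C) not transitive: w1 R w0 and w0 R w1 but not w1 R w1.

B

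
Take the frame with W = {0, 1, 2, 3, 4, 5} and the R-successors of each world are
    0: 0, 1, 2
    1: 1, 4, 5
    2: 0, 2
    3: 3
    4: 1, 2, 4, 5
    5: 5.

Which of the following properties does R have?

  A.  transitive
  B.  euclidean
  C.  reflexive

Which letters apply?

(A) not transitive: 0 R 1 and 1 R 4 but not 0 R 4.
(B) not euclidean: 0 R 1 and 0 R 0 but not 1 R 0.
(C) reflexive: each world relates to itself.

C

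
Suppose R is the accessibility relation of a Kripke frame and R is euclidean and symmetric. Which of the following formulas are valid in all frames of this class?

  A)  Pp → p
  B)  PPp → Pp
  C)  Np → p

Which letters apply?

A symmetric euclidean relation is transitive (uRv and vRw give vRu by symmetry, then uRw by the euclidean condition, applied at v).
(A) Pp → p (the converse of T) corresponds to R being a subset of the identity. Such an R need not be a subset of the identity, so not valid.
(B) PPp → Pp is the dual of axiom 4; it is valid on a frame exactly when R is transitive. Every such R is transitive, so valid.
(C) axiom T: valid iff R is reflexive. Such an R need not be reflexive — not valid.

B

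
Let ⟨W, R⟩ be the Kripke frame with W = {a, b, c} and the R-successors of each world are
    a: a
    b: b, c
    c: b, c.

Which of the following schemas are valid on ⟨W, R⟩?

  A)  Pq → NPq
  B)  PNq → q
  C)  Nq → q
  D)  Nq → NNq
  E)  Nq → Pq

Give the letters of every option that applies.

R is reflexive: each world relates to itself.
R is symmetric: every R-edge is matched by its reverse.
R is transitive: R is closed under composition.
R is euclidean: any two R-successors of the same world are R-related.
R is serial: every world has an R-successor.
(A) axiom 5: valid iff R is euclidean. R is euclidean — valid.
(B) PNq → q (the dual of axiom B) characterises the symmetric frames. R is symmetric — valid.
(C) Nq → q is axiom T; it is valid on a frame exactly when R is reflexive. R is reflexive, so valid.
(D) Nq → NNq is axiom 4, which corresponds to transitivity. R is transitive — valid.
(E) Nq → Pq is axiom D; it is valid on a frame exactly when R is serial. R is serial, so valid.

A, B, C, D, E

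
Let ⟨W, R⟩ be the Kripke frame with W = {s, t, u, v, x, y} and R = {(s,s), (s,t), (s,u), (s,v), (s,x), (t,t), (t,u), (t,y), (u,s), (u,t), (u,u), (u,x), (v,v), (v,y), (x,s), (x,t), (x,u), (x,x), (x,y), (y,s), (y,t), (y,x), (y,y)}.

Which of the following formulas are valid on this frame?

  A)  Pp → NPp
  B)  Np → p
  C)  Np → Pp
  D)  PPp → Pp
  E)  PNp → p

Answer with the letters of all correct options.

R is reflexive: each world relates to itself.
R is not symmetric: s R t but not t R s.
R is not transitive: s R t and t R y but not s R y.
R is not euclidean: s R t and s R s but not t R s.
R is serial: every world has an R-successor.
(A) Pp → NPp is axiom 5, which corresponds to the euclidean property. R is not euclidean — not valid.
(B) Np → p is axiom T, which corresponds to reflexivity. R is reflexive — valid.
(C) Np → Pp is axiom D; it is valid on a frame exactly when R is serial. R is serial, so valid.
(D) PPp → Pp (the dual of axiom 4) characterises the transitive frames. R is not transitive — not valid.
(E) PNp → p is the dual of axiom B, which corresponds to symmetry. R is not symmetric — not valid.

B, C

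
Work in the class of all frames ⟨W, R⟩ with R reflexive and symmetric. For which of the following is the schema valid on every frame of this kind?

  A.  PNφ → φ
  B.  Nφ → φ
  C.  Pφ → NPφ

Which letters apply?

A, B

Reflexive relations are serial.
(A) PNφ → φ is the dual of axiom B; it is valid on a frame exactly when R is symmetric. Every such R is symmetric, so valid.
(B) Nφ → φ is axiom T; it is valid on a frame exactly when R is reflexive. Every such R is reflexive, so valid.
(C) Pφ → NPφ (axiom 5) characterises the euclidean frames. Such an R need not be euclidean — not valid.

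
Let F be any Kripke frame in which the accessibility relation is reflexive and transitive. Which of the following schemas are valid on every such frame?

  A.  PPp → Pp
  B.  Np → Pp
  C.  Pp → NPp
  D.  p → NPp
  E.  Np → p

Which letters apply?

Reflexive relations are serial.
(A) PPp → Pp is the dual of axiom 4, which corresponds to transitivity. Every such R is transitive — valid.
(B) Np → Pp (axiom D) characterises the serial frames. Every such R is serial — valid.
(C) axiom 5: valid iff R is euclidean. Such an R need not be euclidean — not valid.
(D) p → NPp (axiom B) characterises the symmetric frames. Such an R need not be symmetric — not valid.
(E) Np → p is axiom T; it is valid on a frame exactly when R is reflexive. Every such R is reflexive, so valid.

A, B, E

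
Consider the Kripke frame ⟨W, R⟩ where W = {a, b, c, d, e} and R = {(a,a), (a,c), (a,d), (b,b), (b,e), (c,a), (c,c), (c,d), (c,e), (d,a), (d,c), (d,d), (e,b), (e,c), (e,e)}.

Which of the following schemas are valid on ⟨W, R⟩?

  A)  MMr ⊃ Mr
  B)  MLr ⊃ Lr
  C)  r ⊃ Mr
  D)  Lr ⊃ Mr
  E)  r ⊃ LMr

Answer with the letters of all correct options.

C, D, E

R is reflexive: each world relates to itself.
R is symmetric: every R-edge is matched by its reverse.
R is not transitive: a R c and c R e but not a R e.
R is not euclidean: c R a and c R e but not a R e.
R is serial: every world has an R-successor.
(A) MMr ⊃ Mr is the dual of axiom 4; it is valid on a frame exactly when R is transitive. R is not transitive, so not valid.
(B) the dual of axiom 5: valid iff R is euclidean. R is not euclidean — not valid.
(C) r ⊃ Mr is the dual of axiom T; it is valid on a frame exactly when R is reflexive. R is reflexive, so valid.
(D) Lr ⊃ Mr (axiom D) characterises the serial frames. R is serial — valid.
(E) axiom B: valid iff R is symmetric. R is symmetric — valid.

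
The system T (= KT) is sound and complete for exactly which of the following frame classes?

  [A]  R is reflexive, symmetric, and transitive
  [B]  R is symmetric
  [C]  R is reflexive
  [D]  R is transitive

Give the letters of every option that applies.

(A) this class determines S5, not T (= KT).
(B) this class determines KB, not T (= KT).
(C) T (= KT) is sound and complete for exactly this class.
(D) this class determines K4, not T (= KT).

C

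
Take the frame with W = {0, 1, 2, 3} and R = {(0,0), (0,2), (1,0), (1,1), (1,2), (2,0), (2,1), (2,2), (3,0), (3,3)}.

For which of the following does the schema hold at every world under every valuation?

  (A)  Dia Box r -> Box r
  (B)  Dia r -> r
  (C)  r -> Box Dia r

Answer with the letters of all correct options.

none

R is not symmetric: 1 R 0 but not 0 R 1.
R is not euclidean: 1 R 0 and 1 R 1 but not 0 R 1.
R is not a subset of the identity: 0 R 2 with 0 ≠ 2.
(A) Dia Box r -> Box r is the dual of axiom 5; it is valid on a frame exactly when R is euclidean. R is not euclidean, so not valid.
(B) Dia r -> r is the converse of T; it holds exactly when R ⊆ identity. Here R ⊄ identity — not valid.
(C) axiom B: valid iff R is symmetric. R is not symmetric — not valid.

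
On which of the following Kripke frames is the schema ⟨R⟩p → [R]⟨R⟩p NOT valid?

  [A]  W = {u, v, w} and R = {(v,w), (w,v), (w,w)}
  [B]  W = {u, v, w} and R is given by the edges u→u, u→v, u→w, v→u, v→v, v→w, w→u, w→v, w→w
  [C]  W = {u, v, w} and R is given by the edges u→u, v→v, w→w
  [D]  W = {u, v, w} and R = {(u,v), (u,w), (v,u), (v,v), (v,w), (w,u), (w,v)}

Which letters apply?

The schema ⟨R⟩p → [R]⟨R⟩p is axiom 5; it is valid on a frame iff R is euclidean.
(A) R is not euclidean (w R v and w R v but not v R v), so the schema fails here.
(B) R is euclidean (any two R-successors of the same world are R-related), so the schema is valid here.
(C) R is euclidean (any two R-successors of the same world are R-related), so the schema is valid here.
(D) R is not euclidean (u R w and u R w but not w R w), so the schema fails here.

A, D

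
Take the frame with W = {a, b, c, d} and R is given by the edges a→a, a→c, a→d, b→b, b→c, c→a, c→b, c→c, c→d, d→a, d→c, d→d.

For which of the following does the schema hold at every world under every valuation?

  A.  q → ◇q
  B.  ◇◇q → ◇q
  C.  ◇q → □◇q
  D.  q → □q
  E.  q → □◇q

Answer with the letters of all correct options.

R is reflexive: each world relates to itself.
R is symmetric: every R-edge is matched by its reverse.
R is not transitive: a R c and c R b but not a R b.
R is not euclidean: c R a and c R b but not a R b.
R is not a subset of the identity: a R c with a ≠ c.
(A) q → ◇q is the dual of axiom T, which corresponds to reflexivity. R is reflexive — valid.
(B) the dual of axiom 4: valid iff R is transitive. R is not transitive — not valid.
(C) axiom 5: valid iff R is euclidean. R is not euclidean — not valid.
(D) q → □q is equivalent to ◇p→p; it holds exactly when R ⊆ identity. Here R ⊄ identity — not valid.
(E) q → □◇q (axiom B) characterises the symmetric frames. R is symmetric — valid.

A, E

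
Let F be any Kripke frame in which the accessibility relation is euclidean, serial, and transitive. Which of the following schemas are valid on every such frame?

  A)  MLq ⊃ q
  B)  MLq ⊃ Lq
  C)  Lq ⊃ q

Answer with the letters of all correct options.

(A) MLq ⊃ q is the dual of axiom B; it is valid on a frame exactly when R is symmetric. Such an R need not be symmetric, so not valid.
(B) the dual of axiom 5: valid iff R is euclidean. Every such R is euclidean — valid.
(C) Lq ⊃ q is axiom T; it is valid on a frame exactly when R is reflexive. Such an R need not be reflexive, so not valid.

B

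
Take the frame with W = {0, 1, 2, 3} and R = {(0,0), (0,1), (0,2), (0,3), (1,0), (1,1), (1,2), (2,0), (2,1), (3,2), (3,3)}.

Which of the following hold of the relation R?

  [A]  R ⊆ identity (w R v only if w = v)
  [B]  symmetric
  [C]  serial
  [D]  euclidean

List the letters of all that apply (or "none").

C

(A) not ⊆ identity: 0 R 1 with 0 ≠ 1.
(B) not symmetric: 0 R 3 but not 3 R 0.
(C) serial: every world has an R-successor.
(D) not euclidean: 0 R 1 and 0 R 3 but not 1 R 3.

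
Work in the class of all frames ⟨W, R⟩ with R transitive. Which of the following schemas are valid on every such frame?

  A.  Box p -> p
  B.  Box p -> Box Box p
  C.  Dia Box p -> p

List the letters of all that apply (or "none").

(A) Box p -> p is axiom T, which corresponds to reflexivity. Such an R need not be reflexive — not valid.
(B) Box p -> Box Box p (axiom 4) characterises the transitive frames. Every such R is transitive — valid.
(C) the dual of axiom B: valid iff R is symmetric. Such an R need not be symmetric — not valid.

B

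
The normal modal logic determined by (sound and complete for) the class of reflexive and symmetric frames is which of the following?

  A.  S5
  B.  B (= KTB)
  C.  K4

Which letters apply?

B

(A) S5 is determined by the class of reflexive, symmetric, and transitive frames.
(B) B (= KTB) is determined by exactly this class.
(C) K4 is determined by the class of transitive frames.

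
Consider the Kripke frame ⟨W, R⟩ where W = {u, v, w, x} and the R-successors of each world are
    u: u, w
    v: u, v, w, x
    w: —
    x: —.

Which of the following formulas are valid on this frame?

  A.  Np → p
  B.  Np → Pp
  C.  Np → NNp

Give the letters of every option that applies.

C

R is not reflexive: not w R w.
R is transitive: R is closed under composition.
R is not serial: w has no R-successor.
(A) Np → p is axiom T, which corresponds to reflexivity. R is not reflexive — not valid.
(B) Np → Pp (axiom D) characterises the serial frames. R is not serial — not valid.
(C) Np → NNp is axiom 4, which corresponds to transitivity. R is transitive — valid.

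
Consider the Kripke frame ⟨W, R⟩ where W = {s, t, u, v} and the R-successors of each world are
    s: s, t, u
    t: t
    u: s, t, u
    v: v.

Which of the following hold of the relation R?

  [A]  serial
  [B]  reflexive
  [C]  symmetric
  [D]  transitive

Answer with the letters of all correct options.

A, B, D

(A) serial: every world has an R-successor.
(B) reflexive: each world relates to itself.
(C) not symmetric: s R t but not t R s.
(D) transitive: R is closed under composition.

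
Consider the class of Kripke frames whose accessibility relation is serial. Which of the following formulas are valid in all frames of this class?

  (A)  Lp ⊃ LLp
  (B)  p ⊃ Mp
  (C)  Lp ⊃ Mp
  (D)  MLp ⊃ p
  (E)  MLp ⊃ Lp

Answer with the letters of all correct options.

C

(A) axiom 4: valid iff R is transitive. Such an R need not be transitive — not valid.
(B) p ⊃ Mp (the dual of axiom T) characterises the reflexive frames. Such an R need not be reflexive — not valid.
(C) Lp ⊃ Mp (axiom D) characterises the serial frames. Every such R is serial — valid.
(D) the dual of axiom B: valid iff R is symmetric. Such an R need not be symmetric — not valid.
(E) MLp ⊃ Lp is the dual of axiom 5, which corresponds to the euclidean property. Such an R need not be euclidean — not valid.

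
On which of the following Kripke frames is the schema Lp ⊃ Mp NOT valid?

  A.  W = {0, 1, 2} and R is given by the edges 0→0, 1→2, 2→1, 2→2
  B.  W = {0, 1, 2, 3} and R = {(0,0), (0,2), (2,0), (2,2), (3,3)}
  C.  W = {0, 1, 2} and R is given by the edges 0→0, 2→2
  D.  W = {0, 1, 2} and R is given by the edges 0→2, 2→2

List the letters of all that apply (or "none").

The schema Lp ⊃ Mp is axiom D; it is valid on a frame iff R is serial.
(A) R is serial (every world has an R-successor), so the schema is valid here.
(B) R is not serial (1 has no R-successor), so the schema fails here.
(C) R is not serial (1 has no R-successor), so the schema fails here.
(D) R is not serial (1 has no R-successor), so the schema fails here.

B, C, D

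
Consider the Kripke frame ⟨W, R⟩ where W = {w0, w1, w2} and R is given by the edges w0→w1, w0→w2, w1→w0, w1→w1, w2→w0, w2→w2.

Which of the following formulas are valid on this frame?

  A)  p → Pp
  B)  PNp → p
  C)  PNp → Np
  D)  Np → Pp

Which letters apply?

R is not reflexive: not w0 R w0.
R is symmetric: every R-edge is matched by its reverse.
R is not euclidean: w0 R w1 and w0 R w2 but not w1 R w2.
R is serial: every world has an R-successor.
(A) the dual of axiom T: valid iff R is reflexive. R is not reflexive — not valid.
(B) PNp → p is the dual of axiom B, which corresponds to symmetry. R is symmetric — valid.
(C) the dual of axiom 5: valid iff R is euclidean. R is not euclidean — not valid.
(D) axiom D: valid iff R is serial. R is serial — valid.

B, D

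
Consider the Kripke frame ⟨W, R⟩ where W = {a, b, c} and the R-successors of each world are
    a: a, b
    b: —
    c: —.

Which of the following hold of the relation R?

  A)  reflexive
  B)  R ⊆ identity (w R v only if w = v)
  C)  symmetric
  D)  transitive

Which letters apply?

(A) not reflexive: not b R b.
(B) not ⊆ identity: a R b with a ≠ b.
(C) not symmetric: a R b but not b R a.
(D) transitive: R is closed under composition.

D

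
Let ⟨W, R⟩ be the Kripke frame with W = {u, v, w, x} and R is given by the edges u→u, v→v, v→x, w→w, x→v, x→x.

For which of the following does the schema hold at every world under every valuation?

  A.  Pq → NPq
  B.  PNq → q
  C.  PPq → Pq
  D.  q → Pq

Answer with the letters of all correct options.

A, B, C, D

R is reflexive: each world relates to itself.
R is symmetric: every R-edge is matched by its reverse.
R is transitive: R is closed under composition.
R is euclidean: any two R-successors of the same world are R-related.
(A) Pq → NPq (axiom 5) characterises the euclidean frames. R is euclidean — valid.
(B) PNq → q is the dual of axiom B, which corresponds to symmetry. R is symmetric — valid.
(C) the dual of axiom 4: valid iff R is transitive. R is transitive — valid.
(D) q → Pq (the dual of axiom T) characterises the reflexive frames. R is reflexive — valid.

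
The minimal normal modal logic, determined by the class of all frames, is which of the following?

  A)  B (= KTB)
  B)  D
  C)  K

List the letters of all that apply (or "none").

C

(A) B (= KTB) is determined by the class of reflexive and symmetric frames.
(B) D is determined by the class of serial frames.
(C) K is determined by exactly this class.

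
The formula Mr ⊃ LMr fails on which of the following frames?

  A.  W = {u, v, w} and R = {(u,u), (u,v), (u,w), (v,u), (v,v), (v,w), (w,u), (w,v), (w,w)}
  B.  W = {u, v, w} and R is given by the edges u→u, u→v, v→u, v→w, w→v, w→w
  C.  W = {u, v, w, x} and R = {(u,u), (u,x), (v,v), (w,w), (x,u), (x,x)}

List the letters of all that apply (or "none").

The schema Mr ⊃ LMr is axiom 5; it is valid on a frame iff R is euclidean.
(A) R is euclidean (any two R-successors of the same world are R-related), so the schema is valid here.
(B) R is not euclidean (v R u and v R w but not u R w), so the schema fails here.
(C) R is euclidean (any two R-successors of the same world are R-related), so the schema is valid here.

B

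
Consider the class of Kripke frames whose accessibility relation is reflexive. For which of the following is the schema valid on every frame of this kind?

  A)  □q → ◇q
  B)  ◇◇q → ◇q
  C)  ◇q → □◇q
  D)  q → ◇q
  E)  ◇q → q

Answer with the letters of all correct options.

A reflexive relation is serial.
(A) □q → ◇q (axiom D) characterises the serial frames. Every such R is serial — valid.
(B) ◇◇q → ◇q is the dual of axiom 4; it is valid on a frame exactly when R is transitive. Such an R need not be transitive, so not valid.
(C) axiom 5: valid iff R is euclidean. Such an R need not be euclidean — not valid.
(D) q → ◇q is the dual of axiom T, which corresponds to reflexivity. Every such R is reflexive — valid.
(E) ◇q → q (the converse of T) corresponds to R being a subset of the identity. Such an R need not be a subset of the identity, so not valid.

A, D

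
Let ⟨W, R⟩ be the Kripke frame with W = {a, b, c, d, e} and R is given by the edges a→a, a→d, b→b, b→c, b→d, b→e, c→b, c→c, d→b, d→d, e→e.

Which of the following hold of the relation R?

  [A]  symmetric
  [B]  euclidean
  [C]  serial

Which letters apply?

(A) not symmetric: a R d but not d R a.
(B) not euclidean: a R d and a R a but not d R a.
(C) serial: every world has an R-successor.

C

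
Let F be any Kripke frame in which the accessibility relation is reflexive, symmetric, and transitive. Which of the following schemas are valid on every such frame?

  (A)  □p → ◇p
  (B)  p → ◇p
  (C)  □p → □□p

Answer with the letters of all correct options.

A relation that is reflexive, symmetric, and transitive is also euclidean and serial.
(A) □p → ◇p is axiom D, which corresponds to seriality. Every such R is serial — valid.
(B) p → ◇p is the dual of axiom T, which corresponds to reflexivity. Every such R is reflexive — valid.
(C) □p → □□p is axiom 4; it is valid on a frame exactly when R is transitive. Every such R is transitive, so valid.

A, B, C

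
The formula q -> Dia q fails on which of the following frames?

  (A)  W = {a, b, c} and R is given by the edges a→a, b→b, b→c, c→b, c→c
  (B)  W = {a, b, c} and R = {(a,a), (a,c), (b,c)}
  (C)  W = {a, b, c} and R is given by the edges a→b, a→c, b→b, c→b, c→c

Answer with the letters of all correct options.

The schema q -> Dia q is the dual of axiom T; it is valid on a frame iff R is reflexive.
(A) R is reflexive (each world relates to itself), so the schema is valid here.
(B) R is not reflexive (not b R b), so the schema fails here.
(C) R is not reflexive (not a R a), so the schema fails here.

B, C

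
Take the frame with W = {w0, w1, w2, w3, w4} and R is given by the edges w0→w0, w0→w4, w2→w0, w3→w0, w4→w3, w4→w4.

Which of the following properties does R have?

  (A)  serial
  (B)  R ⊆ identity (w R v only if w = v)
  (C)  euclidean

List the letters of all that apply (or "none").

(A) not serial: w1 has no R-successor.
(B) not ⊆ identity: w0 R w4 with w0 ≠ w4.
(C) not euclidean: w0 R w4 and w0 R w0 but not w4 R w0.

none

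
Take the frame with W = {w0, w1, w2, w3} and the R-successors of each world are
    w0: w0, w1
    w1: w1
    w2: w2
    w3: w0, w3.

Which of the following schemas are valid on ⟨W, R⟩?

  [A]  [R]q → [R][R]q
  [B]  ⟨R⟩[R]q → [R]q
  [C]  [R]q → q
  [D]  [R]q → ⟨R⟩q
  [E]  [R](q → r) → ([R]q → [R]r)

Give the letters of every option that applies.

C, D, E

R is reflexive: each world relates to itself.
R is not transitive: w3 R w0 and w0 R w1 but not w3 R w1.
R is not euclidean: w0 R w1 and w0 R w0 but not w1 R w0.
R is serial: every world has an R-successor.
(A) [R]q → [R][R]q is axiom 4; it is valid on a frame exactly when R is transitive. R is not transitive, so not valid.
(B) ⟨R⟩[R]q → [R]q is the dual of axiom 5, which corresponds to the euclidean property. R is not euclidean — not valid.
(C) [R]q → q (axiom T) characterises the reflexive frames. R is reflexive — valid.
(D) [R]q → ⟨R⟩q is axiom D, which corresponds to seriality. R is serial — valid.
(E) [R](q → r) → ([R]q → [R]r) is axiom K, valid on every Kripke frame — valid.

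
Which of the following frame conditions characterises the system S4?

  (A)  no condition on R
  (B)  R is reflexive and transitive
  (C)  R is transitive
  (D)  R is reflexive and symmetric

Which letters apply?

(A) this class determines K, not S4.
(B) S4 is sound and complete for exactly this class.
(C) this class determines K4, not S4.
(D) this class determines B (= KTB), not S4.

B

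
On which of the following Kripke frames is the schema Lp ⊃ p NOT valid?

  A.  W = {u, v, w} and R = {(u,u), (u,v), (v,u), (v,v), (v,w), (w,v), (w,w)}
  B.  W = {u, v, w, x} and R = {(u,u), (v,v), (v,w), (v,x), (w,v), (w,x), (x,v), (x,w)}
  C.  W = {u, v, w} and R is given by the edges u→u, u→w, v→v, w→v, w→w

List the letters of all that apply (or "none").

The schema Lp ⊃ p is axiom T; it is valid on a frame iff R is reflexive.
(A) R is reflexive (each world relates to itself), so the schema is valid here.
(B) R is not reflexive (not w R w), so the schema fails here.
(C) R is reflexive (each world relates to itself), so the schema is valid here.

B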